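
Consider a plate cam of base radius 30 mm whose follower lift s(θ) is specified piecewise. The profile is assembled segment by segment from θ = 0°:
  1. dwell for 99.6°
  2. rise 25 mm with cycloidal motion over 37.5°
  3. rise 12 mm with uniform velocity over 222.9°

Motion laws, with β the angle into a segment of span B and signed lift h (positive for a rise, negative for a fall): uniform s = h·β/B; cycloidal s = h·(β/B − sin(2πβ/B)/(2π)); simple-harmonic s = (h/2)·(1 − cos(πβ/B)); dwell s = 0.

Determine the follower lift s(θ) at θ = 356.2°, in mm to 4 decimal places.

seg 1 [0°–99.6°] dwell: s stays 0.0000
seg 2 [99.6°–137.1°] cycloidal, h=25: full span → s += 25 → s = 25.0000
seg 3 [137.1°–360°] uniform, h=12: θ=356.2° here. β=219.1, B=222.9. 12·219.1/222.9 = 11.7954 → s = 36.7954

36.7954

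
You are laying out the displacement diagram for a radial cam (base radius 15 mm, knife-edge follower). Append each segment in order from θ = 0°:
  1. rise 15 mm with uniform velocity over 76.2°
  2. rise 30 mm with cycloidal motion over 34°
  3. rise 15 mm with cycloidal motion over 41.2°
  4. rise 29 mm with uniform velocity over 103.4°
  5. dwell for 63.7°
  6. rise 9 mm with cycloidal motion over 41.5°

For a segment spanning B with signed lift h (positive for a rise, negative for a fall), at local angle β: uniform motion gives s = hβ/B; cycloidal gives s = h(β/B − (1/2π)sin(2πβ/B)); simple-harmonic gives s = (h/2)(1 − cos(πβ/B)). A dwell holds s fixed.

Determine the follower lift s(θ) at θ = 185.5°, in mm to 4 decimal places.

seg 1 [0°–76.2°] uniform, h=15: full span → s += 15 → s = 15.0000
seg 2 [76.2°–110.2°] cycloidal, h=30: full span → s += 30 → s = 45.0000
seg 3 [110.2°–151.4°] cycloidal, h=15: full span → s += 15 → s = 60.0000
seg 4 [151.4°–254.8°] uniform, h=29: θ=185.5° here. β=34.1, B=103.4. 29·34.1/103.4 = 9.5638 → s = 69.5638

69.5638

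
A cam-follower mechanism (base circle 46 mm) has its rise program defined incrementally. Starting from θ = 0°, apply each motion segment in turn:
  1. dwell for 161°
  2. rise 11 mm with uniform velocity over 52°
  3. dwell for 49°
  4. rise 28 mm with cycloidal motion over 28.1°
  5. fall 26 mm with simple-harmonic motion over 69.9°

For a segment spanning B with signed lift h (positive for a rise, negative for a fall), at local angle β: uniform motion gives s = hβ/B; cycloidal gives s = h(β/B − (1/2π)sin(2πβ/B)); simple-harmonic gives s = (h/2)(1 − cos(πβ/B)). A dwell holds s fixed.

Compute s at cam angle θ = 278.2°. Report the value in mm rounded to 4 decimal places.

seg 1 [0°–161°] dwell: s stays 0.0000
seg 2 [161°–213°] uniform, h=11: full span → s += 11 → s = 11.0000
seg 3 [213°–262°] dwell: s stays 11.0000
seg 4 [262°–290.1°] cycloidal, h=28: θ=278.2° here. β=16.2, B=28.1. 28·(0.5765 − sin(2π·0.5765)/(2π)) = 18.2031 → s = 29.2031

29.2031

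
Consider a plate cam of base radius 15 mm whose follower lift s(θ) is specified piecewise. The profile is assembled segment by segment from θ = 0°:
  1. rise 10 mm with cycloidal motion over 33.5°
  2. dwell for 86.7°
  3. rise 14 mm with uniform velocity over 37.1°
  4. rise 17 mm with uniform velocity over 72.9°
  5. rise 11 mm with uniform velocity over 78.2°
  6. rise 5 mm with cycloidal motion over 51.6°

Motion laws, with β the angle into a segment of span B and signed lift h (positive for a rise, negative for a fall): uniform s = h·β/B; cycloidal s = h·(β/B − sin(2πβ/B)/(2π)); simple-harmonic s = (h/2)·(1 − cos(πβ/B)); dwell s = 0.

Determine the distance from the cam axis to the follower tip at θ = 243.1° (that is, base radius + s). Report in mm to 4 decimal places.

seg 1 [0°–33.5°] cycloidal, h=10: full span → s += 10 → s = 10.0000
seg 2 [33.5°–120.2°] dwell: s stays 10.0000
seg 3 [120.2°–157.3°] uniform, h=14: full span → s += 14 → s = 24.0000
seg 4 [157.3°–230.2°] uniform, h=17: full span → s += 17 → s = 41.0000
seg 5 [230.2°–308.4°] uniform, h=11: θ=243.1° here. β=12.9, B=78.2. 11·12.9/78.2 = 1.8146 → s = 42.8146
radial distance = base radius + s = 15 + 42.8146 = 57.8146

57.8146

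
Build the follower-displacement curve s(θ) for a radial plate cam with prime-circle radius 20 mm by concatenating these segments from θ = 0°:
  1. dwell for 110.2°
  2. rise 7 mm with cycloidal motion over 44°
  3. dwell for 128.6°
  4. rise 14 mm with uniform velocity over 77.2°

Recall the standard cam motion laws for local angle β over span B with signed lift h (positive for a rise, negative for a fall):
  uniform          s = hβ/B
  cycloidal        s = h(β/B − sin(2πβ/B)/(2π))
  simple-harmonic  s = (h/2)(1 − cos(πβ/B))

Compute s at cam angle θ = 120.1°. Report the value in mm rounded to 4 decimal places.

seg 1 [0°–110.2°] dwell: s stays 0.0000
seg 2 [110.2°–154.2°] cycloidal, h=7: θ=120.1° here. β=9.9, B=44. 7·(0.2250 − sin(2π·0.2250)/(2π)) = 0.4746 → s = 0.4746

0.4746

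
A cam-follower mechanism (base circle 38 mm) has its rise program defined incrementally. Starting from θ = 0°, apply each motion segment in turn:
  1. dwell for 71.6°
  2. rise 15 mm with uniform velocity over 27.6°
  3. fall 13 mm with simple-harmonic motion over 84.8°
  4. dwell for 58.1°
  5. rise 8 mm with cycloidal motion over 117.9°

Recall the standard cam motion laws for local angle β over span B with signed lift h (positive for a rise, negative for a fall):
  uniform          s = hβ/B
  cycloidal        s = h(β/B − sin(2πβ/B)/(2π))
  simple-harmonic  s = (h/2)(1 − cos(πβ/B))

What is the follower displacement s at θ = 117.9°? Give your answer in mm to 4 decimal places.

seg 1 [0°–71.6°] dwell: s stays 0.0000
seg 2 [71.6°–99.2°] uniform, h=15: full span → s += 15 → s = 15.0000
seg 3 [99.2°–184°] simple-harmonic, h=-13: θ=117.9° here. β=18.7, B=84.8. -13/2·(1 − cos(π·0.2205)) = -1.4984 → s = 13.5016

13.5016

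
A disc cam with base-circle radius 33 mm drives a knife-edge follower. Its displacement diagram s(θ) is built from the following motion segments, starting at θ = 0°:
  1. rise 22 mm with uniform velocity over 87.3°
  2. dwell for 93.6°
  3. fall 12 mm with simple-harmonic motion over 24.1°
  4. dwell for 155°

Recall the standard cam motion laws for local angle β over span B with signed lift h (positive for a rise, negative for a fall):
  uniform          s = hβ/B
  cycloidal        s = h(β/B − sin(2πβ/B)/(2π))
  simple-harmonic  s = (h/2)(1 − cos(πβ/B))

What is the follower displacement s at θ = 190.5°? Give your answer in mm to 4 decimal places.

seg 1 [0°–87.3°] uniform, h=22: full span → s += 22 → s = 22.0000
seg 2 [87.3°–180.9°] dwell: s stays 22.0000
seg 3 [180.9°–205°] simple-harmonic, h=-12: θ=190.5° here. β=9.6, B=24.1. -12/2·(1 − cos(π·0.3983)) = -4.1162 → s = 17.8838

17.8838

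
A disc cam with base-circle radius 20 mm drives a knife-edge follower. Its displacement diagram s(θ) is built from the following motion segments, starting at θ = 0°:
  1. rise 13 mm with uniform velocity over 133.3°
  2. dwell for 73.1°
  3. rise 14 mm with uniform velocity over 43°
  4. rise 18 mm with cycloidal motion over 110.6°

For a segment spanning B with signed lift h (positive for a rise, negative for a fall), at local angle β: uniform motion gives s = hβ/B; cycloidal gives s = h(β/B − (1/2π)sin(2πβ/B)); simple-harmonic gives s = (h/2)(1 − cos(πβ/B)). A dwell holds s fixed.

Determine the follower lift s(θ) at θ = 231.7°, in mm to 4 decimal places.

seg 1 [0°–133.3°] uniform, h=13: full span → s += 13 → s = 13.0000
seg 2 [133.3°–206.4°] dwell: s stays 13.0000
seg 3 [206.4°–249.4°] uniform, h=14: θ=231.7° here. β=25.3, B=43. 14·25.3/43 = 8.2372 → s = 21.2372

21.2372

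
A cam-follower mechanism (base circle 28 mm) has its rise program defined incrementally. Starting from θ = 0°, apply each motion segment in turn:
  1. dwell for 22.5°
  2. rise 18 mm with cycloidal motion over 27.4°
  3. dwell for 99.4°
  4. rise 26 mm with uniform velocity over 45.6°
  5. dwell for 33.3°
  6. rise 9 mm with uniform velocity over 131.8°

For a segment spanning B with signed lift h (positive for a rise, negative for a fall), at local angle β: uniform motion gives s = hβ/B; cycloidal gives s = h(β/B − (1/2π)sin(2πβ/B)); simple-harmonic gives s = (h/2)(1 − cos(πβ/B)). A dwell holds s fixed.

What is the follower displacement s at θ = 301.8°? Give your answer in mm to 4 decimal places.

seg 1 [0°–22.5°] dwell: s stays 0.0000
seg 2 [22.5°–49.9°] cycloidal, h=18: full span → s += 18 → s = 18.0000
seg 3 [49.9°–149.3°] dwell: s stays 18.0000
seg 4 [149.3°–194.9°] uniform, h=26: full span → s += 26 → s = 44.0000
seg 5 [194.9°–228.2°] dwell: s stays 44.0000
seg 6 [228.2°–360°] uniform, h=9: θ=301.8° here. β=73.6, B=131.8. 9·73.6/131.8 = 5.0258 → s = 49.0258

49.0258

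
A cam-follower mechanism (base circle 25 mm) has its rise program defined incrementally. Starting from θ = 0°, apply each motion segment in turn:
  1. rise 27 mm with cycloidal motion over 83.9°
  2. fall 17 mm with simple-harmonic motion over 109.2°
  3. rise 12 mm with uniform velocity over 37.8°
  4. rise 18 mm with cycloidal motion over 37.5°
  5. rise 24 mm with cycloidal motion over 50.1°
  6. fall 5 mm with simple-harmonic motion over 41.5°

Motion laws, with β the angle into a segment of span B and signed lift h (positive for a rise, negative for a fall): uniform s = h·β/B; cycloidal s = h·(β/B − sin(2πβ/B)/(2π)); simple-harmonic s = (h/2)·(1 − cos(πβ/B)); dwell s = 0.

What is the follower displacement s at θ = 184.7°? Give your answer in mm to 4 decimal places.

seg 1 [0°–83.9°] cycloidal, h=27: full span → s += 27 → s = 27.0000
seg 2 [83.9°–193.1°] simple-harmonic, h=-17: θ=184.7° here. β=100.8, B=109.2. -17/2·(1 − cos(π·0.9231)) = -16.7530 → s = 10.2470

10.2470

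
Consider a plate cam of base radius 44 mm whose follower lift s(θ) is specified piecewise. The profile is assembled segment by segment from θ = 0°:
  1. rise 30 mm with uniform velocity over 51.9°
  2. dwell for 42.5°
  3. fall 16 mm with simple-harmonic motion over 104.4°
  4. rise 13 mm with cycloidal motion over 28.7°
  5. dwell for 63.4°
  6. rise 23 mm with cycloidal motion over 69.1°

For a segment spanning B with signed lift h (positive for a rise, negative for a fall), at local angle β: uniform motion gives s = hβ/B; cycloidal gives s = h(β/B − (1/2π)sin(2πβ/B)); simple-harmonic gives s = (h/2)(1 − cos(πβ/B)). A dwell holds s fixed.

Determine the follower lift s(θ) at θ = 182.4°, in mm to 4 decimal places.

seg 1 [0°–51.9°] uniform, h=30: full span → s += 30 → s = 30.0000
seg 2 [51.9°–94.4°] dwell: s stays 30.0000
seg 3 [94.4°–198.8°] simple-harmonic, h=-16: θ=182.4° here. β=88, B=104.4. -16/2·(1 − cos(π·0.8429)) = -15.0454 → s = 14.9546

14.9546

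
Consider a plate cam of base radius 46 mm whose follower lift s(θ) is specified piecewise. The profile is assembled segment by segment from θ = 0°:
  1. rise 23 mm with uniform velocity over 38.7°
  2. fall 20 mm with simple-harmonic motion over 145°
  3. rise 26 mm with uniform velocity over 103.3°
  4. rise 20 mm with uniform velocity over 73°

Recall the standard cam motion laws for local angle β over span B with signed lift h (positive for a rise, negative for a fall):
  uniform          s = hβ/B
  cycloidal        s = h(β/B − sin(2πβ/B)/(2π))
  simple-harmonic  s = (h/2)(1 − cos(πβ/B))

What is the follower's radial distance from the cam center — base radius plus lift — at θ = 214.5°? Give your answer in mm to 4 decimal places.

seg 1 [0°–38.7°] uniform, h=23: full span → s += 23 → s = 23.0000
seg 2 [38.7°–183.7°] simple-harmonic, h=-20: full span → s += -20 → s = 3.0000
seg 3 [183.7°–287°] uniform, h=26: θ=214.5° here. β=30.8, B=103.3. 26·30.8/103.3 = 7.7522 → s = 10.7522
radial distance = base radius + s = 46 + 10.7522 = 56.7522

56.7522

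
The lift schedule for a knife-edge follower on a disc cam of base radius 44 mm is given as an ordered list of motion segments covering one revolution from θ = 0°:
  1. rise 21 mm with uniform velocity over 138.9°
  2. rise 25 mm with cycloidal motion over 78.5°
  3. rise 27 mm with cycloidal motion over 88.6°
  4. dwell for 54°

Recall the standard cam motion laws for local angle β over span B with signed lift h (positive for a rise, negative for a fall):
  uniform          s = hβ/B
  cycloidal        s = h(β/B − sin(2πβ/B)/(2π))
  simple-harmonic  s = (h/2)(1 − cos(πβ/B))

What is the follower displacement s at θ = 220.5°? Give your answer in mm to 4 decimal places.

seg 1 [0°–138.9°] uniform, h=21: full span → s += 21 → s = 21.0000
seg 2 [138.9°–217.4°] cycloidal, h=25: full span → s += 25 → s = 46.0000
seg 3 [217.4°–306°] cycloidal, h=27: θ=220.5° here. β=3.1, B=88.6. 27·(0.0350 − sin(2π·0.0350)/(2π)) = 0.0076 → s = 46.0076

46.0076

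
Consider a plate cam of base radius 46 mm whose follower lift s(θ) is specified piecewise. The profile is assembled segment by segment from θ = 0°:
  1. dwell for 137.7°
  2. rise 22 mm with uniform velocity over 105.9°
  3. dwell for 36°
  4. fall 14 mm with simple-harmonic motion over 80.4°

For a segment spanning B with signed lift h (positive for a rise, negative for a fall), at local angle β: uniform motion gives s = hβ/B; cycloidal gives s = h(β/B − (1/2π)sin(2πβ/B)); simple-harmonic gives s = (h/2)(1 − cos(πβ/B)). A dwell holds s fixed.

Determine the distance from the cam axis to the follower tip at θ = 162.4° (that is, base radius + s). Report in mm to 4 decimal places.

seg 1 [0°–137.7°] dwell: s stays 0.0000
seg 2 [137.7°–243.6°] uniform, h=22: θ=162.4° here. β=24.7, B=105.9. 22·24.7/105.9 = 5.1313 → s = 5.1313
radial distance = base radius + s = 46 + 5.1313 = 51.1313

51.1313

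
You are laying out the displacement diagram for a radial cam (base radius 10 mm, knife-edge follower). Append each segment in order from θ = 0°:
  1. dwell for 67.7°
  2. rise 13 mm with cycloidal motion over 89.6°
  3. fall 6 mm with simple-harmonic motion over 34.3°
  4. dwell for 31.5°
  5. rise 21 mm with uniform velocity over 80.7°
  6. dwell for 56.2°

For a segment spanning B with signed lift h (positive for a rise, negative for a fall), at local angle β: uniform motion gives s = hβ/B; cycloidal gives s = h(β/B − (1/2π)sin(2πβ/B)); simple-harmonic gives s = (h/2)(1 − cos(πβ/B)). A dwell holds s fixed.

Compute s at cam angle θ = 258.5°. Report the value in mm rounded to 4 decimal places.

seg 1 [0°–67.7°] dwell: s stays 0.0000
seg 2 [67.7°–157.3°] cycloidal, h=13: full span → s += 13 → s = 13.0000
seg 3 [157.3°–191.6°] simple-harmonic, h=-6: full span → s += -6 → s = 7.0000
seg 4 [191.6°–223.1°] dwell: s stays 7.0000
seg 5 [223.1°–303.8°] uniform, h=21: θ=258.5° here. β=35.4, B=80.7. 21·35.4/80.7 = 9.2119 → s = 16.2119

16.2119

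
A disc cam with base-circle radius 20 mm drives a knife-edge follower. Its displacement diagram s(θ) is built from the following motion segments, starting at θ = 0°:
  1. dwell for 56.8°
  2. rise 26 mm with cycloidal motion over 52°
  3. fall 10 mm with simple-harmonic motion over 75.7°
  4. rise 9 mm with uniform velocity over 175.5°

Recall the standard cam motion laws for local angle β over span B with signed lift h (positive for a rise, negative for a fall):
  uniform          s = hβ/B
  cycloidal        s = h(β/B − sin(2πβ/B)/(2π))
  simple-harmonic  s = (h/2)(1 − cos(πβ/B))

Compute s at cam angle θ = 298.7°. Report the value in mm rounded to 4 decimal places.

seg 1 [0°–56.8°] dwell: s stays 0.0000
seg 2 [56.8°–108.8°] cycloidal, h=26: full span → s += 26 → s = 26.0000
seg 3 [108.8°–184.5°] simple-harmonic, h=-10: full span → s += -10 → s = 16.0000
seg 4 [184.5°–360°] uniform, h=9: θ=298.7° here. β=114.2, B=175.5. 9·114.2/175.5 = 5.8564 → s = 21.8564

21.8564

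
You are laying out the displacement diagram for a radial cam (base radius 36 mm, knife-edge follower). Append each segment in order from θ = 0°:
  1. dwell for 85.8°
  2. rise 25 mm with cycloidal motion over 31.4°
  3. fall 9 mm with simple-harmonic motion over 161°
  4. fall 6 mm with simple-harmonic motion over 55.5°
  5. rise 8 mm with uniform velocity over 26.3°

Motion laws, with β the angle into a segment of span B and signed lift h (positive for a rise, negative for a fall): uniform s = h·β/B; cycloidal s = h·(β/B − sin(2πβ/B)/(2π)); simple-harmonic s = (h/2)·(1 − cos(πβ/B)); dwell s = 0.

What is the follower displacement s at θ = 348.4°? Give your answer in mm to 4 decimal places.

seg 1 [0°–85.8°] dwell: s stays 0.0000
seg 2 [85.8°–117.2°] cycloidal, h=25: full span → s += 25 → s = 25.0000
seg 3 [117.2°–278.2°] simple-harmonic, h=-9: full span → s += -9 → s = 16.0000
seg 4 [278.2°–333.7°] simple-harmonic, h=-6: full span → s += -6 → s = 10.0000
seg 5 [333.7°–360°] uniform, h=8: θ=348.4° here. β=14.7, B=26.3. 8·14.7/26.3 = 4.4715 → s = 14.4715

14.4715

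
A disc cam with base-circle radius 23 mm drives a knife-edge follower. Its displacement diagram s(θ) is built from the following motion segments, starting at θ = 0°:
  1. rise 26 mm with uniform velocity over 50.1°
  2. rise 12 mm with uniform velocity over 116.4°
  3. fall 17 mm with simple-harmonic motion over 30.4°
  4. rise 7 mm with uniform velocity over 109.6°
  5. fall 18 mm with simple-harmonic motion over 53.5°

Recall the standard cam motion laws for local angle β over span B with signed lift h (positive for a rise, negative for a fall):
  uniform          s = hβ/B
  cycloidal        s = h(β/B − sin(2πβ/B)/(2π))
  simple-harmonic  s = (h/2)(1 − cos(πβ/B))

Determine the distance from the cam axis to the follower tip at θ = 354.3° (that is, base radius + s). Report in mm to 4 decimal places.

seg 1 [0°–50.1°] uniform, h=26: full span → s += 26 → s = 26.0000
seg 2 [50.1°–166.5°] uniform, h=12: full span → s += 12 → s = 38.0000
seg 3 [166.5°–196.9°] simple-harmonic, h=-17: full span → s += -17 → s = 21.0000
seg 4 [196.9°–306.5°] uniform, h=7: full span → s += 7 → s = 28.0000
seg 5 [306.5°–360°] simple-harmonic, h=-18: θ=354.3° here. β=47.8, B=53.5. -18/2·(1 − cos(π·0.8935)) = -17.5005 → s = 10.4995
radial distance = base radius + s = 23 + 10.4995 = 33.4995

33.4995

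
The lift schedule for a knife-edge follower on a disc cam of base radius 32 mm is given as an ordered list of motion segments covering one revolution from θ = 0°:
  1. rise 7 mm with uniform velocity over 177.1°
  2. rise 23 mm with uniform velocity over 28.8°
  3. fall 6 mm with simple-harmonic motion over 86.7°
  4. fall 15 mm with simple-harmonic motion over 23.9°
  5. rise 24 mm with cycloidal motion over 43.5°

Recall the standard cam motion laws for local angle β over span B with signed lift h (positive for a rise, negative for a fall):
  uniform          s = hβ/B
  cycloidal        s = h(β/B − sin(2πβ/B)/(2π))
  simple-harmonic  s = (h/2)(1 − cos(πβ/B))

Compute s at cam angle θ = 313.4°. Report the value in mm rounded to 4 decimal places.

seg 1 [0°–177.1°] uniform, h=7: full span → s += 7 → s = 7.0000
seg 2 [177.1°–205.9°] uniform, h=23: full span → s += 23 → s = 30.0000
seg 3 [205.9°–292.6°] simple-harmonic, h=-6: full span → s += -6 → s = 24.0000
seg 4 [292.6°–316.5°] simple-harmonic, h=-15: θ=313.4° here. β=20.8, B=23.9. -15/2·(1 − cos(π·0.8703)) = -14.3859 → s = 9.6141

9.6141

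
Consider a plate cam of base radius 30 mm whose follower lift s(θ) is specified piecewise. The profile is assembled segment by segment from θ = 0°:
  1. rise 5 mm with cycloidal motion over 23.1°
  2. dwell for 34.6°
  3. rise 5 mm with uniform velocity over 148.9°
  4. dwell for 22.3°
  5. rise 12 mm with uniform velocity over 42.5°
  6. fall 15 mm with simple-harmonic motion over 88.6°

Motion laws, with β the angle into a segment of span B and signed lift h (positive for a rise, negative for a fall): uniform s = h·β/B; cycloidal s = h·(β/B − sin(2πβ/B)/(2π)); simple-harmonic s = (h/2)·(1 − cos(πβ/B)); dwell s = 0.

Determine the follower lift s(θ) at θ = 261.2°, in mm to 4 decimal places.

seg 1 [0°–23.1°] cycloidal, h=5: full span → s += 5 → s = 5.0000
seg 2 [23.1°–57.7°] dwell: s stays 5.0000
seg 3 [57.7°–206.6°] uniform, h=5: full span → s += 5 → s = 10.0000
seg 4 [206.6°–228.9°] dwell: s stays 10.0000
seg 5 [228.9°–271.4°] uniform, h=12: θ=261.2° here. β=32.3, B=42.5. 12·32.3/42.5 = 9.1200 → s = 19.1200

19.1200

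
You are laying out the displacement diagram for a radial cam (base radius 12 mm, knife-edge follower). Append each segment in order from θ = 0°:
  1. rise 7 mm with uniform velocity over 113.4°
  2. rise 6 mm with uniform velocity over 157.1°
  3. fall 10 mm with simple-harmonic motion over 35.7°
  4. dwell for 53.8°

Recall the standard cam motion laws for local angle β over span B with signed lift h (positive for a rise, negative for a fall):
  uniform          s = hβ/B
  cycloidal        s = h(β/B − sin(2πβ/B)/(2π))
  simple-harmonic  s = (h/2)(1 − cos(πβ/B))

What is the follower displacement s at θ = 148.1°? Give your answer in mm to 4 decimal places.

seg 1 [0°–113.4°] uniform, h=7: full span → s += 7 → s = 7.0000
seg 2 [113.4°–270.5°] uniform, h=6: θ=148.1° here. β=34.7, B=157.1. 6·34.7/157.1 = 1.3253 → s = 8.3253

8.3253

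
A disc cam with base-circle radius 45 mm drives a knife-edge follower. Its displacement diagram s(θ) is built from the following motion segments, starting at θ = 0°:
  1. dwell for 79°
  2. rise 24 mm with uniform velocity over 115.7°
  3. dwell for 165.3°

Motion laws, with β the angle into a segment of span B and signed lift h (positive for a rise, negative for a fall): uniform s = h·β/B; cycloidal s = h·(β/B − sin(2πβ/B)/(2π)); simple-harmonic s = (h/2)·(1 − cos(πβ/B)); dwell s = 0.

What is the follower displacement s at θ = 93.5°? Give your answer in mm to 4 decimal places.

seg 1 [0°–79°] dwell: s stays 0.0000
seg 2 [79°–194.7°] uniform, h=24: θ=93.5° here. β=14.5, B=115.7. 24·14.5/115.7 = 3.0078 → s = 3.0078

3.0078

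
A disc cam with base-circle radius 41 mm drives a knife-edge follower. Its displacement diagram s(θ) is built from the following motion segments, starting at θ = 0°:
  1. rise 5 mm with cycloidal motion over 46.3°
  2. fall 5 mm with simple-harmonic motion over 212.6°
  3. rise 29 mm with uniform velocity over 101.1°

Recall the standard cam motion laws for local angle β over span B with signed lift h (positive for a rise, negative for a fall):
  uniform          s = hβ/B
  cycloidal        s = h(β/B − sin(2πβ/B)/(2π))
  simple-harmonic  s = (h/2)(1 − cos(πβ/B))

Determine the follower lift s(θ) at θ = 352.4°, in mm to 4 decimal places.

seg 1 [0°–46.3°] cycloidal, h=5: full span → s += 5 → s = 5.0000
seg 2 [46.3°–258.9°] simple-harmonic, h=-5: full span → s += -5 → s = 0.0000
seg 3 [258.9°–360°] uniform, h=29: θ=352.4° here. β=93.5, B=101.1. 29·93.5/101.1 = 26.8200 → s = 26.8200

26.8200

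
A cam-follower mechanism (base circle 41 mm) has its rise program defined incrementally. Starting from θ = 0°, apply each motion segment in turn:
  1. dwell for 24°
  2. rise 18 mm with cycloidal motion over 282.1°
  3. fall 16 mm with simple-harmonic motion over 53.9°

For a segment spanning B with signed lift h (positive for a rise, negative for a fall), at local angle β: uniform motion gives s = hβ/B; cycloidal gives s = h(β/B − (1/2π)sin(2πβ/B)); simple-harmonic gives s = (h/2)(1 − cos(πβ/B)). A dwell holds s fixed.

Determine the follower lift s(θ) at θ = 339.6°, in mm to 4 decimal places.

seg 1 [0°–24°] dwell: s stays 0.0000
seg 2 [24°–306.1°] cycloidal, h=18: full span → s += 18 → s = 18.0000
seg 3 [306.1°–360°] simple-harmonic, h=-16: θ=339.6° here. β=33.5, B=53.9. -16/2·(1 − cos(π·0.6215)) = -10.9805 → s = 7.0195

7.0195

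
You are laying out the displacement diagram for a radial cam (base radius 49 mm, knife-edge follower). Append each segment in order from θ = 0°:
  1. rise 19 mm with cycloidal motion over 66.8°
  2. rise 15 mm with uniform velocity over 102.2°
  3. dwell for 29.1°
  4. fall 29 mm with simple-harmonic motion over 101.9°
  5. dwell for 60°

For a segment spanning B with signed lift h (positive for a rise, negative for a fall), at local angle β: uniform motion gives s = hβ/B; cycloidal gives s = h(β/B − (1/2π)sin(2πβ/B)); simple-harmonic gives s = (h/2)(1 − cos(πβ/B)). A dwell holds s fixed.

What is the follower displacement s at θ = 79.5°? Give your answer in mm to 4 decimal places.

seg 1 [0°–66.8°] cycloidal, h=19: full span → s += 19 → s = 19.0000
seg 2 [66.8°–169°] uniform, h=15: θ=79.5° here. β=12.7, B=102.2. 15·12.7/102.2 = 1.8640 → s = 20.8640

20.8640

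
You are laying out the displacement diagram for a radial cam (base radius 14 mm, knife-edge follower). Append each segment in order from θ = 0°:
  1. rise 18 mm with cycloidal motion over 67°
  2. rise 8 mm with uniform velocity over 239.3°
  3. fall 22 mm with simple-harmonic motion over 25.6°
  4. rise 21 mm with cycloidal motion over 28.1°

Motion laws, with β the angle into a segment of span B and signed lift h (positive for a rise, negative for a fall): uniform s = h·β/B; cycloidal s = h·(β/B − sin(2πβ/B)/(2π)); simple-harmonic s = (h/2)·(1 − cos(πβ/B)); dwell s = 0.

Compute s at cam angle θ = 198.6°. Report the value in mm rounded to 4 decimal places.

seg 1 [0°–67°] cycloidal, h=18: full span → s += 18 → s = 18.0000
seg 2 [67°–306.3°] uniform, h=8: θ=198.6° here. β=131.6, B=239.3. 8·131.6/239.3 = 4.3995 → s = 22.3995

22.3995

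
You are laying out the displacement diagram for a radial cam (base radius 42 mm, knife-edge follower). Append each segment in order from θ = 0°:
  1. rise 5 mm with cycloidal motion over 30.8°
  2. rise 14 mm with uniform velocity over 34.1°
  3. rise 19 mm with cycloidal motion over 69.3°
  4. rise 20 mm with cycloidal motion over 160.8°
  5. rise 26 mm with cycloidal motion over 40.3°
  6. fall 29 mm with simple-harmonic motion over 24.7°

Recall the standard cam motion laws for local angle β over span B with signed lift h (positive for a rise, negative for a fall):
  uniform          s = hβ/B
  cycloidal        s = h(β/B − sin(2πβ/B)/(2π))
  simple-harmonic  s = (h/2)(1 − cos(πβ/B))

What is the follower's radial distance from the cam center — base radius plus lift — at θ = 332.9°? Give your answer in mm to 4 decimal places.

seg 1 [0°–30.8°] cycloidal, h=5: full span → s += 5 → s = 5.0000
seg 2 [30.8°–64.9°] uniform, h=14: full span → s += 14 → s = 19.0000
seg 3 [64.9°–134.2°] cycloidal, h=19: full span → s += 19 → s = 38.0000
seg 4 [134.2°–295°] cycloidal, h=20: full span → s += 20 → s = 58.0000
seg 5 [295°–335.3°] cycloidal, h=26: θ=332.9° here. β=37.9, B=40.3. 26·(0.9404 − sin(2π·0.9404)/(2π)) = 25.9641 → s = 83.9641
radial distance = base radius + s = 42 + 83.9641 = 125.9641

125.9641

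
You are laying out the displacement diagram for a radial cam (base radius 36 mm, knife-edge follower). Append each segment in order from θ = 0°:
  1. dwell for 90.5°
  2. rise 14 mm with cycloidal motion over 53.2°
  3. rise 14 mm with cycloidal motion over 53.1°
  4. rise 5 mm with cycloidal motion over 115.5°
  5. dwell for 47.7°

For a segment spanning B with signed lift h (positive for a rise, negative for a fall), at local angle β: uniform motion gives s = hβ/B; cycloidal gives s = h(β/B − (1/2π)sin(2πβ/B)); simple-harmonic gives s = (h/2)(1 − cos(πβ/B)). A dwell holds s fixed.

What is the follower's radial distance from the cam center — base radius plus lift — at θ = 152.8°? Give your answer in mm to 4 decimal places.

seg 1 [0°–90.5°] dwell: s stays 0.0000
seg 2 [90.5°–143.7°] cycloidal, h=14: full span → s += 14 → s = 14.0000
seg 3 [143.7°–196.8°] cycloidal, h=14: θ=152.8° here. β=9.1, B=53.1. 14·(0.1714 − sin(2π·0.1714)/(2π)) = 0.4375 → s = 14.4375
radial distance = base radius + s = 36 + 14.4375 = 50.4375

50.4375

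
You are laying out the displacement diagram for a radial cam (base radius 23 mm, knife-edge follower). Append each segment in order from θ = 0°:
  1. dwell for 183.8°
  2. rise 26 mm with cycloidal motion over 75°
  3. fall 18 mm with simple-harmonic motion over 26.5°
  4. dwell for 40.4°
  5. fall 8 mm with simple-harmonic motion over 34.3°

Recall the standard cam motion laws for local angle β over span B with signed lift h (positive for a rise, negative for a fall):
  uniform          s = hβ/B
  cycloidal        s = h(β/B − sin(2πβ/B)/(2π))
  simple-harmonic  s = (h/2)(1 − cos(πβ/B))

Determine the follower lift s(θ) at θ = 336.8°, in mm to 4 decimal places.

seg 1 [0°–183.8°] dwell: s stays 0.0000
seg 2 [183.8°–258.8°] cycloidal, h=26: full span → s += 26 → s = 26.0000
seg 3 [258.8°–285.3°] simple-harmonic, h=-18: full span → s += -18 → s = 8.0000
seg 4 [285.3°–325.7°] dwell: s stays 8.0000
seg 5 [325.7°–360°] simple-harmonic, h=-8: θ=336.8° here. β=11.1, B=34.3. -8/2·(1 − cos(π·0.3236)) = -1.8952 → s = 6.1048

6.1048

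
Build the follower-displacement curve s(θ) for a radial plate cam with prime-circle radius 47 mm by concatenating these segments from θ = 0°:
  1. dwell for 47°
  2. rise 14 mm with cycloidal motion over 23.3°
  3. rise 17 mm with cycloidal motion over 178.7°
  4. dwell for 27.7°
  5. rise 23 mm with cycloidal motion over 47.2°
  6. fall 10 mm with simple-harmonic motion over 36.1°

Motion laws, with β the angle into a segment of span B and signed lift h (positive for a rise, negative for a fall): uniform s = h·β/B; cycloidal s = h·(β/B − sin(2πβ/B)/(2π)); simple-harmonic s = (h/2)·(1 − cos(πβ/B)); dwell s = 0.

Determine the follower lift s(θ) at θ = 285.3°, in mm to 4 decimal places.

seg 1 [0°–47°] dwell: s stays 0.0000
seg 2 [47°–70.3°] cycloidal, h=14: full span → s += 14 → s = 14.0000
seg 3 [70.3°–249°] cycloidal, h=17: full span → s += 17 → s = 31.0000
seg 4 [249°–276.7°] dwell: s stays 31.0000
seg 5 [276.7°–323.9°] cycloidal, h=23: θ=285.3° here. β=8.6, B=47.2. 23·(0.1822 − sin(2π·0.1822)/(2π)) = 0.8572 → s = 31.8572

31.8572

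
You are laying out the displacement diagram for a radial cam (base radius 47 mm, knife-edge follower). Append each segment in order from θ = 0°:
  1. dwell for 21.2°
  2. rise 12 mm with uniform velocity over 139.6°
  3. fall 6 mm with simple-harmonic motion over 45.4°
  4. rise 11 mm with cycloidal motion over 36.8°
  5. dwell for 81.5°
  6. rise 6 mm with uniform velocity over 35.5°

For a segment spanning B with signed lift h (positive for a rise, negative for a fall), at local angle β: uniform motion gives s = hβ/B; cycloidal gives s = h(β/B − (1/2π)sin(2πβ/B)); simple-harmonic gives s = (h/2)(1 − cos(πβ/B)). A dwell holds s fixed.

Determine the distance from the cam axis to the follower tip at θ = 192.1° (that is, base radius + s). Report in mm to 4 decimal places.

seg 1 [0°–21.2°] dwell: s stays 0.0000
seg 2 [21.2°–160.8°] uniform, h=12: full span → s += 12 → s = 12.0000
seg 3 [160.8°–206.2°] simple-harmonic, h=-6: θ=192.1° here. β=31.3, B=45.4. -6/2·(1 − cos(π·0.6894)) = -4.6818 → s = 7.3182
radial distance = base radius + s = 47 + 7.3182 = 54.3182

54.3182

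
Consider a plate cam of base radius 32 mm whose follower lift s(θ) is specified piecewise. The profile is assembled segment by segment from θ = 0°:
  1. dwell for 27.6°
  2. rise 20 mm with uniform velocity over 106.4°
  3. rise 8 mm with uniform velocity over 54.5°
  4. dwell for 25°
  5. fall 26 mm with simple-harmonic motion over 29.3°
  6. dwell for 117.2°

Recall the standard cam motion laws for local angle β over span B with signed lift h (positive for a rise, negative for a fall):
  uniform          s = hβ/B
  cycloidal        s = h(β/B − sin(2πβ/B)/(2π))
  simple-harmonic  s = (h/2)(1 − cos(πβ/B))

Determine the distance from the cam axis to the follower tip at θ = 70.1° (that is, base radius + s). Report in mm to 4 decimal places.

seg 1 [0°–27.6°] dwell: s stays 0.0000
seg 2 [27.6°–134°] uniform, h=20: θ=70.1° here. β=42.5, B=106.4. 20·42.5/106.4 = 7.9887 → s = 7.9887
radial distance = base radius + s = 32 + 7.9887 = 39.9887

39.9887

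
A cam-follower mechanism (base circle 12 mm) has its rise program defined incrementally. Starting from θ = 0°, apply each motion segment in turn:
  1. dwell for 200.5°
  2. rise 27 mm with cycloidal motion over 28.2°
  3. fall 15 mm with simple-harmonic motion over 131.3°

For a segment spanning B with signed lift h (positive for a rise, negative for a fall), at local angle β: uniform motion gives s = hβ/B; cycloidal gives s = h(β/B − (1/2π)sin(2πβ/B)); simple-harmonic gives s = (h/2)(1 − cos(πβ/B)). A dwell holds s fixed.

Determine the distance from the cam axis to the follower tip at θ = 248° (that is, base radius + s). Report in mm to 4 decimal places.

seg 1 [0°–200.5°] dwell: s stays 0.0000
seg 2 [200.5°–228.7°] cycloidal, h=27: full span → s += 27 → s = 27.0000
seg 3 [228.7°–360°] simple-harmonic, h=-15: θ=248° here. β=19.3, B=131.3. -15/2·(1 − cos(π·0.1470)) = -0.7856 → s = 26.2144
radial distance = base radius + s = 12 + 26.2144 = 38.2144

38.2144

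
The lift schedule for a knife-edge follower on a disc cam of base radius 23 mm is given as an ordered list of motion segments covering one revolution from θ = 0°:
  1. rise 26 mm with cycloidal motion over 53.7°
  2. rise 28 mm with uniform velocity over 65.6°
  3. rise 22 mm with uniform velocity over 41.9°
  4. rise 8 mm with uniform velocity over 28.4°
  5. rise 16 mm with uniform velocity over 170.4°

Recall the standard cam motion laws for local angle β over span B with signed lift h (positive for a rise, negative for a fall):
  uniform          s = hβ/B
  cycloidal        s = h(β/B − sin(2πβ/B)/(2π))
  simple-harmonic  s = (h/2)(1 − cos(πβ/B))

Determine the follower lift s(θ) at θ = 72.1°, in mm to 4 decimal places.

seg 1 [0°–53.7°] cycloidal, h=26: full span → s += 26 → s = 26.0000
seg 2 [53.7°–119.3°] uniform, h=28: θ=72.1° here. β=18.4, B=65.6. 28·18.4/65.6 = 7.8537 → s = 33.8537

33.8537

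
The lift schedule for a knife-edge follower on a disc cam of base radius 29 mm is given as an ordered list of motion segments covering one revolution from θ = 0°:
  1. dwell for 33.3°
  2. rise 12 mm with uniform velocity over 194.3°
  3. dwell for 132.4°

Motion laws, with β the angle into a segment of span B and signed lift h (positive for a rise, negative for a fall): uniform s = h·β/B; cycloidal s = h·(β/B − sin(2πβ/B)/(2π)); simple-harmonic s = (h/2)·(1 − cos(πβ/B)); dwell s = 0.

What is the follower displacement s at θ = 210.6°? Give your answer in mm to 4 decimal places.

seg 1 [0°–33.3°] dwell: s stays 0.0000
seg 2 [33.3°–227.6°] uniform, h=12: θ=210.6° here. β=177.3, B=194.3. 12·177.3/194.3 = 10.9501 → s = 10.9501

10.9501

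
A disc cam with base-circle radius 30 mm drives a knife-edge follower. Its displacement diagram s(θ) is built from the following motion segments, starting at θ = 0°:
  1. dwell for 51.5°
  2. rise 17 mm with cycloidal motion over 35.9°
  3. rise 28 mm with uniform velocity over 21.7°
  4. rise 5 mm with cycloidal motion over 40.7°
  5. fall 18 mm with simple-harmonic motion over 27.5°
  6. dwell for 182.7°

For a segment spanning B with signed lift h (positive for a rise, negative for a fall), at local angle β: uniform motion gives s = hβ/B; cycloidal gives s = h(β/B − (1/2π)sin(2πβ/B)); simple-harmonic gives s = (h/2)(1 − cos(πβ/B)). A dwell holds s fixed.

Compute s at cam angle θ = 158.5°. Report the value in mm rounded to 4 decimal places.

seg 1 [0°–51.5°] dwell: s stays 0.0000
seg 2 [51.5°–87.4°] cycloidal, h=17: full span → s += 17 → s = 17.0000
seg 3 [87.4°–109.1°] uniform, h=28: full span → s += 28 → s = 45.0000
seg 4 [109.1°–149.8°] cycloidal, h=5: full span → s += 5 → s = 50.0000
seg 5 [149.8°–177.3°] simple-harmonic, h=-18: θ=158.5° here. β=8.7, B=27.5. -18/2·(1 − cos(π·0.3164)) = -4.0911 → s = 45.9089

45.9089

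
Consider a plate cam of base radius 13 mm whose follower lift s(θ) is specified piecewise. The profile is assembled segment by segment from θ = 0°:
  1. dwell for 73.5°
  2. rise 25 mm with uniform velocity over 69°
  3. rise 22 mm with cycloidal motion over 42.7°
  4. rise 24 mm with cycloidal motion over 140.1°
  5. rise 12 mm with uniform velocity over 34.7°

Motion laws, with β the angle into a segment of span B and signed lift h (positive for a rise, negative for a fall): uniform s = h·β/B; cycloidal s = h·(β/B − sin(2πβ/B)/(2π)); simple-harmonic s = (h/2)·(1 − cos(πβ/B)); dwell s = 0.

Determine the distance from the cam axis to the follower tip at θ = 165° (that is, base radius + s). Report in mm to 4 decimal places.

seg 1 [0°–73.5°] dwell: s stays 0.0000
seg 2 [73.5°–142.5°] uniform, h=25: full span → s += 25 → s = 25.0000
seg 3 [142.5°–185.2°] cycloidal, h=22: θ=165° here. β=22.5, B=42.7. 22·(0.5269 − sin(2π·0.5269)/(2π)) = 12.1822 → s = 37.1822
radial distance = base radius + s = 13 + 37.1822 = 50.1822

50.1822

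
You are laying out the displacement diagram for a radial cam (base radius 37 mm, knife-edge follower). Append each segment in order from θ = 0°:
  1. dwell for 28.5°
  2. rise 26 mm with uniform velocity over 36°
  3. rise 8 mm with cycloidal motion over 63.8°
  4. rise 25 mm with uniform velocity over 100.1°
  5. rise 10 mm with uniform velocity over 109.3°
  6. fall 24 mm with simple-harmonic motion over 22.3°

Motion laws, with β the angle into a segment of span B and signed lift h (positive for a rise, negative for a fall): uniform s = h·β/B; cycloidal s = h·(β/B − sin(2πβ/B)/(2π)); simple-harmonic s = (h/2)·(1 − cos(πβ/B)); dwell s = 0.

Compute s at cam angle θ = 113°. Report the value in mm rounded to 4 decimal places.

seg 1 [0°–28.5°] dwell: s stays 0.0000
seg 2 [28.5°–64.5°] uniform, h=26: full span → s += 26 → s = 26.0000
seg 3 [64.5°–128.3°] cycloidal, h=8: θ=113° here. β=48.5, B=63.8. 8·(0.7602 − sin(2π·0.7602)/(2π)) = 7.3521 → s = 33.3521

33.3521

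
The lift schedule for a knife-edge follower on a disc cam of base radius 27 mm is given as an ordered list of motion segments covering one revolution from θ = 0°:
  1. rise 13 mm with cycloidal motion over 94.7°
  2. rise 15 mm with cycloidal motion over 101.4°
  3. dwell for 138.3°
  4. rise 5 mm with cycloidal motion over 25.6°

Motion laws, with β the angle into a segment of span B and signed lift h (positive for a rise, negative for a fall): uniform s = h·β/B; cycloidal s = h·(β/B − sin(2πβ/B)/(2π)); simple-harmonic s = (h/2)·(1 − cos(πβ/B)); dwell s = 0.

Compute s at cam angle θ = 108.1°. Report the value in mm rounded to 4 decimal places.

seg 1 [0°–94.7°] cycloidal, h=13: full span → s += 13 → s = 13.0000
seg 2 [94.7°–196.1°] cycloidal, h=15: θ=108.1° here. β=13.4, B=101.4. 15·(0.1321 − sin(2π·0.1321)/(2π)) = 0.2200 → s = 13.2200

13.2200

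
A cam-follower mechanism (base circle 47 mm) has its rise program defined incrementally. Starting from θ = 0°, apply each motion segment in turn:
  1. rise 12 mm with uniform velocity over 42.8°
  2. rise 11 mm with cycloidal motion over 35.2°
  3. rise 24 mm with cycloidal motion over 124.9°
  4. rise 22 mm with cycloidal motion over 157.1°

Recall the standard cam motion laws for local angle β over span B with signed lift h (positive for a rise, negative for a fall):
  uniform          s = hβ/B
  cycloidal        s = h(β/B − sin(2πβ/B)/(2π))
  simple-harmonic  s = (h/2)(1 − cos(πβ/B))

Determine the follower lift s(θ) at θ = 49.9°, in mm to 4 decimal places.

seg 1 [0°–42.8°] uniform, h=12: full span → s += 12 → s = 12.0000
seg 2 [42.8°–78°] cycloidal, h=11: θ=49.9° here. β=7.1, B=35.2. 11·(0.2017 − sin(2π·0.2017)/(2π)) = 0.5480 → s = 12.5480

12.5480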